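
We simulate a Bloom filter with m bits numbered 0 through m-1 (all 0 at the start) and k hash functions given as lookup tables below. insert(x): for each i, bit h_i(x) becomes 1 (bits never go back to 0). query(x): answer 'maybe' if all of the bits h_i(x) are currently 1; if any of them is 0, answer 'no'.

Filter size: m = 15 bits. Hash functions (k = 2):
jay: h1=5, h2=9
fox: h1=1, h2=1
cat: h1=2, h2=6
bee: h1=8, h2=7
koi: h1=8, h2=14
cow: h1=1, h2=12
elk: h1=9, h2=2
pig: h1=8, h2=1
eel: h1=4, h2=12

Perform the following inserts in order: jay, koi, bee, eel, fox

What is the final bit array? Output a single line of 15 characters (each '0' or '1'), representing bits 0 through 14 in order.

Answer: 010011011100101

Derivation:
Start: bits=000000000000000
After insert 'jay': sets bits 5 9 -> bits=000001000100000
After insert 'koi': sets bits 8 14 -> bits=000001001100001
After insert 'bee': sets bits 7 8 -> bits=000001011100001
After insert 'eel': sets bits 4 12 -> bits=000011011100101
After insert 'fox': sets bits 1 -> bits=010011011100101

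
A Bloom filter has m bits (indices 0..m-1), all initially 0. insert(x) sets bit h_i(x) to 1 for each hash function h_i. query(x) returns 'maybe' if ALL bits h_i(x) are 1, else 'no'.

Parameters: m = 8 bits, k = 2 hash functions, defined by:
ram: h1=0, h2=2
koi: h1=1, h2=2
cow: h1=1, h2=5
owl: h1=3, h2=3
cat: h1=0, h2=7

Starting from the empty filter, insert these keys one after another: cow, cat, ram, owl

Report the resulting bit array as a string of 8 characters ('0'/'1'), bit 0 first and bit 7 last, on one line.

Start: bits=00000000
After insert 'cow': sets bits 1 5 -> bits=01000100
After insert 'cat': sets bits 0 7 -> bits=11000101
After insert 'ram': sets bits 0 2 -> bits=11100101
After insert 'owl': sets bits 3 -> bits=11110101

Answer: 11110101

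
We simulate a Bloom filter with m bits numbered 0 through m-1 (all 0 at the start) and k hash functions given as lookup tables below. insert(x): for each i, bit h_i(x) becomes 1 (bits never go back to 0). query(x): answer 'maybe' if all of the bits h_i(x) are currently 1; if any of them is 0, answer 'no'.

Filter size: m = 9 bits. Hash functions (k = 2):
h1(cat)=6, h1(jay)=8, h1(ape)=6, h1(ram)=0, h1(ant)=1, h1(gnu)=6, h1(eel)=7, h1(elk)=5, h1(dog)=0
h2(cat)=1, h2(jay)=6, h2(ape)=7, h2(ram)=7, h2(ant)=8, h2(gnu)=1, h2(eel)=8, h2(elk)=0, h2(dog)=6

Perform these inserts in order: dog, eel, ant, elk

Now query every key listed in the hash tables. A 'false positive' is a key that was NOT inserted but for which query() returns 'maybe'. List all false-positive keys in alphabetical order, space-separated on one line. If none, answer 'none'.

Answer: ape cat gnu jay ram

Derivation:
Start: bits=000000000
After insert 'dog': sets bits 0 6 -> bits=100000100
After insert 'eel': sets bits 7 8 -> bits=100000111
After insert 'ant': sets bits 1 8 -> bits=110000111
After insert 'elk': sets bits 0 5 -> bits=110001111
Not inserted: ape cat gnu jay ram — query each against bits=110001111:
query ape: checks bit6=1, bit7=1 (all 1) -> maybe => FALSE POSITIVE
query cat: checks bit1=1, bit6=1 (all 1) -> maybe => FALSE POSITIVE
query gnu: checks bit1=1, bit6=1 (all 1) -> maybe => FALSE POSITIVE
query jay: checks bit6=1, bit8=1 (all 1) -> maybe => FALSE POSITIVE
query ram: checks bit0=1, bit7=1 (all 1) -> maybe => FALSE POSITIVE
False positives (alphabetical): ape cat gnu jay ram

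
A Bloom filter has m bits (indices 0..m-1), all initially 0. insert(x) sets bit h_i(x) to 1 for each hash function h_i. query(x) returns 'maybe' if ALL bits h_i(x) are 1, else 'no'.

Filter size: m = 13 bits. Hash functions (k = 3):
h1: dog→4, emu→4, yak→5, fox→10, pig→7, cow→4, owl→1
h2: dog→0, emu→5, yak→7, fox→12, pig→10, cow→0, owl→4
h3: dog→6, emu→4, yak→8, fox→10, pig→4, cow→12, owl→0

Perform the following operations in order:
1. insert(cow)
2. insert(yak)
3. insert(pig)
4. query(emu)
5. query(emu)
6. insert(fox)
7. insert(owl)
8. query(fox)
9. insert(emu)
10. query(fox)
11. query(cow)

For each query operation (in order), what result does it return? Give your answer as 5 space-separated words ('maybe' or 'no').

Start: bits=0000000000000
Op 1: insert cow -> sets bits 0 4 12 -> bits=1000100000001
Op 2: insert yak -> sets bits 5 7 8 -> bits=1000110110001
Op 3: insert pig -> sets bits 4 7 10 -> bits=1000110110101
Op 4: query emu -> checks bit4=1, bit5=1 (all 1) -> maybe
Op 5: query emu -> checks bit4=1, bit5=1 (all 1) -> maybe
Op 6: insert fox -> sets bits 10 12 -> bits=1000110110101
Op 7: insert owl -> sets bits 0 1 4 -> bits=1100110110101
Op 8: query fox -> checks bit10=1, bit12=1 (all 1) -> maybe
Op 9: insert emu -> sets bits 4 5 -> bits=1100110110101
Op 10: query fox -> checks bit10=1, bit12=1 (all 1) -> maybe
Op 11: query cow -> checks bit0=1, bit4=1, bit12=1 (all 1) -> maybe
Query results in order: maybe maybe maybe maybe maybe

Answer: maybe maybe maybe maybe maybe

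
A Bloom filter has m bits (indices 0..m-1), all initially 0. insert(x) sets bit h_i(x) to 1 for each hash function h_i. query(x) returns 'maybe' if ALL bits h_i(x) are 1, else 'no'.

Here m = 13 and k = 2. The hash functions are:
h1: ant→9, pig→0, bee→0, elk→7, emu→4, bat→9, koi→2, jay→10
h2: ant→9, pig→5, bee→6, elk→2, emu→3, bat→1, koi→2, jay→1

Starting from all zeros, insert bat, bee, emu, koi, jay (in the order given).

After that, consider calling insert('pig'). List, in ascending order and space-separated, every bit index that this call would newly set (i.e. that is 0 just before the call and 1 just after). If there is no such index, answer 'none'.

Answer: 5

Derivation:
Start: bits=0000000000000
After insert 'bat': sets bits 1 9 -> bits=0100000001000
After insert 'bee': sets bits 0 6 -> bits=1100001001000
After insert 'emu': sets bits 3 4 -> bits=1101101001000
After insert 'koi': sets bits 2 -> bits=1111101001000
After insert 'jay': sets bits 1 10 -> bits=1111101001100
insert 'pig' would touch bits 0 5; currently bit0=1, bit5=0
Bits that are 0 among those (would change 0->1): 5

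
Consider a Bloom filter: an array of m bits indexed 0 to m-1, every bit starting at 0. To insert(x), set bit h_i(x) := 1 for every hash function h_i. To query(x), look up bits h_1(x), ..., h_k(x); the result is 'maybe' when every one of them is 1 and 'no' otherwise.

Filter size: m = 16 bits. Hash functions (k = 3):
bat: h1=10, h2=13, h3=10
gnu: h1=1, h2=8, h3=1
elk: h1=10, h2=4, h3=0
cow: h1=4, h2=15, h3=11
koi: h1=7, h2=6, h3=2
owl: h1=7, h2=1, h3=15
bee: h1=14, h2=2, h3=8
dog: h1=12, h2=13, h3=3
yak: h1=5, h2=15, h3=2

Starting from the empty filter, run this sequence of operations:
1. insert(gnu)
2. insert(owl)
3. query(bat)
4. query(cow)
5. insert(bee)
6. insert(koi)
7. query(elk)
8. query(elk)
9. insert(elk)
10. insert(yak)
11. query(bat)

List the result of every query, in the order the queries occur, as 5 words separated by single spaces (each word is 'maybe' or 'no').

Answer: no no no no no

Derivation:
Start: bits=0000000000000000
Op 1: insert gnu -> sets bits 1 8 -> bits=0100000010000000
Op 2: insert owl -> sets bits 1 7 15 -> bits=0100000110000001
Op 3: query bat -> checks bit10=0, bit13=0 (has a 0) -> no
Op 4: query cow -> checks bit4=0, bit11=0, bit15=1 (has a 0) -> no
Op 5: insert bee -> sets bits 2 8 14 -> bits=0110000110000011
Op 6: insert koi -> sets bits 2 6 7 -> bits=0110001110000011
Op 7: query elk -> checks bit0=0, bit4=0, bit10=0 (has a 0) -> no
Op 8: query elk -> checks bit0=0, bit4=0, bit10=0 (has a 0) -> no
Op 9: insert elk -> sets bits 0 4 10 -> bits=1110101110100011
Op 10: insert yak -> sets bits 2 5 15 -> bits=1110111110100011
Op 11: query bat -> checks bit10=1, bit13=0 (has a 0) -> no
Query results in order: no no no no no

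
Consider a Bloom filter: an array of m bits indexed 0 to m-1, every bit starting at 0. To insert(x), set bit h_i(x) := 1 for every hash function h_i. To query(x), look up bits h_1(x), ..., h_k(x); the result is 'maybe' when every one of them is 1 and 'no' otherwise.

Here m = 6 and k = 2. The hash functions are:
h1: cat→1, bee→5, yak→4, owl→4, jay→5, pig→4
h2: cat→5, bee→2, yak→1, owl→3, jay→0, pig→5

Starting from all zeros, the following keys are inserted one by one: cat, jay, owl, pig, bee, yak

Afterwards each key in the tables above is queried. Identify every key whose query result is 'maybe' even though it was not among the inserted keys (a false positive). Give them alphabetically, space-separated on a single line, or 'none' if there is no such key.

Start: bits=000000
After insert 'cat': sets bits 1 5 -> bits=010001
After insert 'jay': sets bits 0 5 -> bits=110001
After insert 'owl': sets bits 3 4 -> bits=110111
After insert 'pig': sets bits 4 5 -> bits=110111
After insert 'bee': sets bits 2 5 -> bits=111111
After insert 'yak': sets bits 1 4 -> bits=111111
Not inserted: (none) — query each against bits=111111:
False positives (alphabetical): none

Answer: none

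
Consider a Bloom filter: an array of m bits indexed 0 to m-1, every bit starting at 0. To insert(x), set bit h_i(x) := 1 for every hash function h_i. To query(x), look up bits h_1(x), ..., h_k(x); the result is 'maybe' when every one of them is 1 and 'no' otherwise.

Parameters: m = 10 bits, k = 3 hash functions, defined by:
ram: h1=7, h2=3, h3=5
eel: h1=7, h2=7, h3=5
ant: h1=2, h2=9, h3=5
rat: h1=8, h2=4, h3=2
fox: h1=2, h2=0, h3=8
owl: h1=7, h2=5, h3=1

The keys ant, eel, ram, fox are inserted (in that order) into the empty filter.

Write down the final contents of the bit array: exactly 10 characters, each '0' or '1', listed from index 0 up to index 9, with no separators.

Start: bits=0000000000
After insert 'ant': sets bits 2 5 9 -> bits=0010010001
After insert 'eel': sets bits 5 7 -> bits=0010010101
After insert 'ram': sets bits 3 5 7 -> bits=0011010101
After insert 'fox': sets bits 0 2 8 -> bits=1011010111

Answer: 1011010111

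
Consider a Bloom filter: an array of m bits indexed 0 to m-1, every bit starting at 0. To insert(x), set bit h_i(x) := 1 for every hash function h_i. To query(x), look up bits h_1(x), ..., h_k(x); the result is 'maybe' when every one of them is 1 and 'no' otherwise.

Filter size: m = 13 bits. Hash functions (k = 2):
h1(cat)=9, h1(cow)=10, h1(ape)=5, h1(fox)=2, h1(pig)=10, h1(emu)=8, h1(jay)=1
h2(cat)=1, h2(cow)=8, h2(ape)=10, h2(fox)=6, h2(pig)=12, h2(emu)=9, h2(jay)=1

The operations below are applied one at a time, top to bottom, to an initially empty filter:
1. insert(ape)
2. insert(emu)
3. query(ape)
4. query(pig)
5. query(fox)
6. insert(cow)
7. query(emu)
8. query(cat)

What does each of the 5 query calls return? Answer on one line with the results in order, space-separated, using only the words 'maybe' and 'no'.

Answer: maybe no no maybe no

Derivation:
Start: bits=0000000000000
Op 1: insert ape -> sets bits 5 10 -> bits=0000010000100
Op 2: insert emu -> sets bits 8 9 -> bits=0000010011100
Op 3: query ape -> checks bit5=1, bit10=1 (all 1) -> maybe
Op 4: query pig -> checks bit10=1, bit12=0 (has a 0) -> no
Op 5: query fox -> checks bit2=0, bit6=0 (has a 0) -> no
Op 6: insert cow -> sets bits 8 10 -> bits=0000010011100
Op 7: query emu -> checks bit8=1, bit9=1 (all 1) -> maybe
Op 8: query cat -> checks bit1=0, bit9=1 (has a 0) -> no
Query results in order: maybe no no maybe no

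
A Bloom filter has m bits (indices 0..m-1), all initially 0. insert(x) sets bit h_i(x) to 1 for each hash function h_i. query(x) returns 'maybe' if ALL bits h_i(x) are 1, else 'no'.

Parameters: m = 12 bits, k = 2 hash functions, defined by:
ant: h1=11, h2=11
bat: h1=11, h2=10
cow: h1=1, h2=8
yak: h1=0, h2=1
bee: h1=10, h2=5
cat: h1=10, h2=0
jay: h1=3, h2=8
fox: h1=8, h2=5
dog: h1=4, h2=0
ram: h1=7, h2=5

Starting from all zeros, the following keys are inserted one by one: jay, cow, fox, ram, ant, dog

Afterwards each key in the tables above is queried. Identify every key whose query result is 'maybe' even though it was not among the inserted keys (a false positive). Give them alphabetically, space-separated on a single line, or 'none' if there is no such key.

Answer: yak

Derivation:
Start: bits=000000000000
After insert 'jay': sets bits 3 8 -> bits=000100001000
After insert 'cow': sets bits 1 8 -> bits=010100001000
After insert 'fox': sets bits 5 8 -> bits=010101001000
After insert 'ram': sets bits 5 7 -> bits=010101011000
After insert 'ant': sets bits 11 -> bits=010101011001
After insert 'dog': sets bits 0 4 -> bits=110111011001
Not inserted: bat bee cat yak — query each against bits=110111011001:
query bat: checks bit10=0, bit11=1 (has a 0) -> no => not a false positive
query bee: checks bit5=1, bit10=0 (has a 0) -> no => not a false positive
query cat: checks bit0=1, bit10=0 (has a 0) -> no => not a false positive
query yak: checks bit0=1, bit1=1 (all 1) -> maybe => FALSE POSITIVE
False positives (alphabetical): yak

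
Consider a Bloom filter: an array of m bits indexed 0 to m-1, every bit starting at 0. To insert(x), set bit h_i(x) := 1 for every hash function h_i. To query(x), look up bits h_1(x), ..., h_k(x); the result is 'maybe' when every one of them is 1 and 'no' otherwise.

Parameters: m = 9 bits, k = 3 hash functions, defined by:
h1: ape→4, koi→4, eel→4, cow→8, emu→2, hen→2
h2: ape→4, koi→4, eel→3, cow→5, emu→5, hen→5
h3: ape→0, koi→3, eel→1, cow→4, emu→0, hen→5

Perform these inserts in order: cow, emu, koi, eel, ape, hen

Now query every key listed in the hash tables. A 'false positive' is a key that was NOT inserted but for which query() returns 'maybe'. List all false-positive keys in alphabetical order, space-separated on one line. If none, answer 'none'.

Answer: none

Derivation:
Start: bits=000000000
After insert 'cow': sets bits 4 5 8 -> bits=000011001
After insert 'emu': sets bits 0 2 5 -> bits=101011001
After insert 'koi': sets bits 3 4 -> bits=101111001
After insert 'eel': sets bits 1 3 4 -> bits=111111001
After insert 'ape': sets bits 0 4 -> bits=111111001
After insert 'hen': sets bits 2 5 -> bits=111111001
Not inserted: (none) — query each against bits=111111001:
False positives (alphabetical): none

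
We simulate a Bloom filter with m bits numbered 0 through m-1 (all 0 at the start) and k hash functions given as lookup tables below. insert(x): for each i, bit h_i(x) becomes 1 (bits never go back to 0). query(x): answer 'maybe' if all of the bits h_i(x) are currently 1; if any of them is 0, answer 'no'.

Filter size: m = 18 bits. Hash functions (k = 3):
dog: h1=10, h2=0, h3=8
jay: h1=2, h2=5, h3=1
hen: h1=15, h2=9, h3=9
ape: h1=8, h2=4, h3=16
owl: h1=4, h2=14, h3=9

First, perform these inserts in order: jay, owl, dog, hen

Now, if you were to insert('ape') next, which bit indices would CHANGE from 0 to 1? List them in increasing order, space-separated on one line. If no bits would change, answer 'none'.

Start: bits=000000000000000000
After insert 'jay': sets bits 1 2 5 -> bits=011001000000000000
After insert 'owl': sets bits 4 9 14 -> bits=011011000100001000
After insert 'dog': sets bits 0 8 10 -> bits=111011001110001000
After insert 'hen': sets bits 9 15 -> bits=111011001110001100
insert 'ape' would touch bits 4 8 16; currently bit4=1, bit8=1, bit16=0
Bits that are 0 among those (would change 0->1): 16

Answer: 16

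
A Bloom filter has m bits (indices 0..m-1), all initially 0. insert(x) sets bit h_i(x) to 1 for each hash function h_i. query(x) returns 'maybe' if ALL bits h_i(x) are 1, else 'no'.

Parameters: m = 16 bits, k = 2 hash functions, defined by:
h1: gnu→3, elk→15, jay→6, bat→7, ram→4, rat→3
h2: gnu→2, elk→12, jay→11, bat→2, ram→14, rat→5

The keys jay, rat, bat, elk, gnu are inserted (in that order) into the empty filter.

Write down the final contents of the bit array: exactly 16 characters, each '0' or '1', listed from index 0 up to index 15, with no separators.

Start: bits=0000000000000000
After insert 'jay': sets bits 6 11 -> bits=0000001000010000
After insert 'rat': sets bits 3 5 -> bits=0001011000010000
After insert 'bat': sets bits 2 7 -> bits=0011011100010000
After insert 'elk': sets bits 12 15 -> bits=0011011100011001
After insert 'gnu': sets bits 2 3 -> bits=0011011100011001

Answer: 0011011100011001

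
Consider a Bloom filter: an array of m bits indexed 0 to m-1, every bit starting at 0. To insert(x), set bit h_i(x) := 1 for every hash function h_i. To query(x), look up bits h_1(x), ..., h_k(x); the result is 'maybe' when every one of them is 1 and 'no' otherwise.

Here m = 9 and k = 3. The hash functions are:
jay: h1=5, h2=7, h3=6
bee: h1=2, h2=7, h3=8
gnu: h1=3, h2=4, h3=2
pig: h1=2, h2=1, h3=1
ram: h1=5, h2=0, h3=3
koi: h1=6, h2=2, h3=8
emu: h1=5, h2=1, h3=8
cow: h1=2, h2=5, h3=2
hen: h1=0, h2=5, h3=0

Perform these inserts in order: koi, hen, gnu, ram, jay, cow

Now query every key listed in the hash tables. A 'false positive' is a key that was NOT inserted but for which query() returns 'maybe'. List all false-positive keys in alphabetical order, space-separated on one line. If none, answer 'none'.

Start: bits=000000000
After insert 'koi': sets bits 2 6 8 -> bits=001000101
After insert 'hen': sets bits 0 5 -> bits=101001101
After insert 'gnu': sets bits 2 3 4 -> bits=101111101
After insert 'ram': sets bits 0 3 5 -> bits=101111101
After insert 'jay': sets bits 5 6 7 -> bits=101111111
After insert 'cow': sets bits 2 5 -> bits=101111111
Not inserted: bee emu pig — query each against bits=101111111:
query bee: checks bit2=1, bit7=1, bit8=1 (all 1) -> maybe => FALSE POSITIVE
query emu: checks bit1=0, bit5=1, bit8=1 (has a 0) -> no => not a false positive
query pig: checks bit1=0, bit2=1 (has a 0) -> no => not a false positive
False positives (alphabetical): bee

Answer: bee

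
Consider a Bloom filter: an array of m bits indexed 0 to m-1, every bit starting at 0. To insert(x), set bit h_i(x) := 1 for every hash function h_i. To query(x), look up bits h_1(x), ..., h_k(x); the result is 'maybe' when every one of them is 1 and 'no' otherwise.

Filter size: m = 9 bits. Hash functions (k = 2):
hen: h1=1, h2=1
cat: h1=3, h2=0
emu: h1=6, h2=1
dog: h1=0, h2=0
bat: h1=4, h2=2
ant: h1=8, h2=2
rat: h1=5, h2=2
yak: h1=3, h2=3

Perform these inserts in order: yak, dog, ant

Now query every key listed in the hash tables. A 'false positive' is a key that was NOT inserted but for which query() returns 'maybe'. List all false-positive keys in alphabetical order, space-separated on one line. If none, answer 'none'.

Answer: cat

Derivation:
Start: bits=000000000
After insert 'yak': sets bits 3 -> bits=000100000
After insert 'dog': sets bits 0 -> bits=100100000
After insert 'ant': sets bits 2 8 -> bits=101100001
Not inserted: bat cat emu hen rat — query each against bits=101100001:
query bat: checks bit2=1, bit4=0 (has a 0) -> no => not a false positive
query cat: checks bit0=1, bit3=1 (all 1) -> maybe => FALSE POSITIVE
query emu: checks bit1=0, bit6=0 (has a 0) -> no => not a false positive
query hen: checks bit1=0 (has a 0) -> no => not a false positive
query rat: checks bit2=1, bit5=0 (has a 0) -> no => not a false positive
False positives (alphabetical): cat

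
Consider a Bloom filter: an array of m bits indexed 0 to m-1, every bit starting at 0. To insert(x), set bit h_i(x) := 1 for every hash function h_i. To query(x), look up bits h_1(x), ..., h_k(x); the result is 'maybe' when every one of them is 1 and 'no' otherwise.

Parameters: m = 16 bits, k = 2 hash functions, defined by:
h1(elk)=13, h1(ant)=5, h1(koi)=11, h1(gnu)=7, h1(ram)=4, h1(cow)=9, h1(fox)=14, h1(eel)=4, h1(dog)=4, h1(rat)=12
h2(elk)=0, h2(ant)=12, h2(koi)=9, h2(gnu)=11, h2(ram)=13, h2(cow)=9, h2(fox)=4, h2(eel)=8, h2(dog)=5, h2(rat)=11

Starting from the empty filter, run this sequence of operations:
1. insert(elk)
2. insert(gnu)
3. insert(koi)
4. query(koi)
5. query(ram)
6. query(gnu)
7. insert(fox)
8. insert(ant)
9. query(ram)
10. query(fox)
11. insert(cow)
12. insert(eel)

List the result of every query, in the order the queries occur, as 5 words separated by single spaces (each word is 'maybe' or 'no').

Start: bits=0000000000000000
Op 1: insert elk -> sets bits 0 13 -> bits=1000000000000100
Op 2: insert gnu -> sets bits 7 11 -> bits=1000000100010100
Op 3: insert koi -> sets bits 9 11 -> bits=1000000101010100
Op 4: query koi -> checks bit9=1, bit11=1 (all 1) -> maybe
Op 5: query ram -> checks bit4=0, bit13=1 (has a 0) -> no
Op 6: query gnu -> checks bit7=1, bit11=1 (all 1) -> maybe
Op 7: insert fox -> sets bits 4 14 -> bits=1000100101010110
Op 8: insert ant -> sets bits 5 12 -> bits=1000110101011110
Op 9: query ram -> checks bit4=1, bit13=1 (all 1) -> maybe
Op 10: query fox -> checks bit4=1, bit14=1 (all 1) -> maybe
Op 11: insert cow -> sets bits 9 -> bits=1000110101011110
Op 12: insert eel -> sets bits 4 8 -> bits=1000110111011110
Query results in order: maybe no maybe maybe maybe

Answer: maybe no maybe maybe maybe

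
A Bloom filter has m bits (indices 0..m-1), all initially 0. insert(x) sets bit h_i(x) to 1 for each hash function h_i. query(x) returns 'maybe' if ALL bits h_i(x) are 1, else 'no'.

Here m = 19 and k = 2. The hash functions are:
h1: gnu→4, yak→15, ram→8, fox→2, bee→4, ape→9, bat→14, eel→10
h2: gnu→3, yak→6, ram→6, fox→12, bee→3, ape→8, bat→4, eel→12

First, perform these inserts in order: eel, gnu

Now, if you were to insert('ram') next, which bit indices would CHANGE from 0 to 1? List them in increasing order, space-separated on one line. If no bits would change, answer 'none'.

Start: bits=0000000000000000000
After insert 'eel': sets bits 10 12 -> bits=0000000000101000000
After insert 'gnu': sets bits 3 4 -> bits=0001100000101000000
insert 'ram' would touch bits 6 8; currently bit6=0, bit8=0
Bits that are 0 among those (would change 0->1): 6 8

Answer: 6 8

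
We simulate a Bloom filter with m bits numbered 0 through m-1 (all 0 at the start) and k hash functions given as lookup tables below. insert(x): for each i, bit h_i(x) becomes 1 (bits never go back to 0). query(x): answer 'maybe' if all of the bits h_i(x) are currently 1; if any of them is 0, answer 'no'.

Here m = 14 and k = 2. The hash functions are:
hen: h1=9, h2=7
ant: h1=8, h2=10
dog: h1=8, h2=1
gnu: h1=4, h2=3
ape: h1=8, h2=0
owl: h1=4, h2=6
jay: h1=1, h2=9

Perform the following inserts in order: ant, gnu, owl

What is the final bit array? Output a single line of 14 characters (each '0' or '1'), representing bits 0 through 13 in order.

Start: bits=00000000000000
After insert 'ant': sets bits 8 10 -> bits=00000000101000
After insert 'gnu': sets bits 3 4 -> bits=00011000101000
After insert 'owl': sets bits 4 6 -> bits=00011010101000

Answer: 00011010101000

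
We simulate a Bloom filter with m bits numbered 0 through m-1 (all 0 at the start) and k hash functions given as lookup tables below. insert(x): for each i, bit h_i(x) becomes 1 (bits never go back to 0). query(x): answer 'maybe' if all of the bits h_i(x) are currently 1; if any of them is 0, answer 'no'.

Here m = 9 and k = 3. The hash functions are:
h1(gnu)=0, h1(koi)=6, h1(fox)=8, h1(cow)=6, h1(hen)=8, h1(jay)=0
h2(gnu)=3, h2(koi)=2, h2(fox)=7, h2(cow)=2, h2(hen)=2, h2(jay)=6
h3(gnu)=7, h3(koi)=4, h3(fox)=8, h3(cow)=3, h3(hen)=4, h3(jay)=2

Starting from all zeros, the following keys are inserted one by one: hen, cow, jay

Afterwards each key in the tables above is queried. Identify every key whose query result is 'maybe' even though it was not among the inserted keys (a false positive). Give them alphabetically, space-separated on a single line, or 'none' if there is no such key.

Start: bits=000000000
After insert 'hen': sets bits 2 4 8 -> bits=001010001
After insert 'cow': sets bits 2 3 6 -> bits=001110101
After insert 'jay': sets bits 0 2 6 -> bits=101110101
Not inserted: fox gnu koi — query each against bits=101110101:
query fox: checks bit7=0, bit8=1 (has a 0) -> no => not a false positive
query gnu: checks bit0=1, bit3=1, bit7=0 (has a 0) -> no => not a false positive
query koi: checks bit2=1, bit4=1, bit6=1 (all 1) -> maybe => FALSE POSITIVE
False positives (alphabetical): koi

Answer: koi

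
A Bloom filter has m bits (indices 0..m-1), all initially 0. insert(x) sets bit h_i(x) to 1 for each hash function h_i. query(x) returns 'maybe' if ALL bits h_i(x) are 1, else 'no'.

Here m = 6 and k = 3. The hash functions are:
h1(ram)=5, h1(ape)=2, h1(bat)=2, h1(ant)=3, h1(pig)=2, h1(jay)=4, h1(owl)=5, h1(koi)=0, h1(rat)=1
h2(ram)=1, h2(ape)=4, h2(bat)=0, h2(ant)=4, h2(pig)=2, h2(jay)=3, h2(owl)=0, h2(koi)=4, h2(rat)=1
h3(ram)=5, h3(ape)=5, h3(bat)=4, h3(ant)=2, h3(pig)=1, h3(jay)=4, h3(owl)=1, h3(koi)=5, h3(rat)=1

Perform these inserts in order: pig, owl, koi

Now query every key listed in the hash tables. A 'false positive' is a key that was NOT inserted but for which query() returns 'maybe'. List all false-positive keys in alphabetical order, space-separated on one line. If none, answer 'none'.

Answer: ape bat ram rat

Derivation:
Start: bits=000000
After insert 'pig': sets bits 1 2 -> bits=011000
After insert 'owl': sets bits 0 1 5 -> bits=111001
After insert 'koi': sets bits 0 4 5 -> bits=111011
Not inserted: ant ape bat jay ram rat — query each against bits=111011:
query ant: checks bit2=1, bit3=0, bit4=1 (has a 0) -> no => not a false positive
query ape: checks bit2=1, bit4=1, bit5=1 (all 1) -> maybe => FALSE POSITIVE
query bat: checks bit0=1, bit2=1, bit4=1 (all 1) -> maybe => FALSE POSITIVE
query jay: checks bit3=0, bit4=1 (has a 0) -> no => not a false positive
query ram: checks bit1=1, bit5=1 (all 1) -> maybe => FALSE POSITIVE
query rat: checks bit1=1 (all 1) -> maybe => FALSE POSITIVE
False positives (alphabetical): ape bat ram rat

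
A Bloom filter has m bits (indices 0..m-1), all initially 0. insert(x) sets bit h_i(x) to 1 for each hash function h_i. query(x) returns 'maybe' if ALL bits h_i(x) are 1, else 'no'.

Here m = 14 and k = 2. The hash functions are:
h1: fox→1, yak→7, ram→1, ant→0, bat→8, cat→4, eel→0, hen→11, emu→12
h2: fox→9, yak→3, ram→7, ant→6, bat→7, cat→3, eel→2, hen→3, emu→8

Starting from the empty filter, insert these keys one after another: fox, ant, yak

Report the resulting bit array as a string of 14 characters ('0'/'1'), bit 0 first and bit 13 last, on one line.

Start: bits=00000000000000
After insert 'fox': sets bits 1 9 -> bits=01000000010000
After insert 'ant': sets bits 0 6 -> bits=11000010010000
After insert 'yak': sets bits 3 7 -> bits=11010011010000

Answer: 11010011010000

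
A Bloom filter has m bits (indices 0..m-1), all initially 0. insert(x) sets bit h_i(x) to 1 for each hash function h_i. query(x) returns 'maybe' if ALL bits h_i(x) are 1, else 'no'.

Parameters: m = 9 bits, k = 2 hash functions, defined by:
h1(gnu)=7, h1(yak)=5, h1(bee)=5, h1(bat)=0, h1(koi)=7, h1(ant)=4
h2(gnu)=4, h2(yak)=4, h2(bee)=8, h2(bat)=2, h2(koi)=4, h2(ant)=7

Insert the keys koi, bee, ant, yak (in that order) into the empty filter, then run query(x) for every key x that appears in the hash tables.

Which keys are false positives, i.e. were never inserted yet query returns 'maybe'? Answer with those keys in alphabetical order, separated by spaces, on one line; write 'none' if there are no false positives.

Answer: gnu

Derivation:
Start: bits=000000000
After insert 'koi': sets bits 4 7 -> bits=000010010
After insert 'bee': sets bits 5 8 -> bits=000011011
After insert 'ant': sets bits 4 7 -> bits=000011011
After insert 'yak': sets bits 4 5 -> bits=000011011
Not inserted: bat gnu — query each against bits=000011011:
query bat: checks bit0=0, bit2=0 (has a 0) -> no => not a false positive
query gnu: checks bit4=1, bit7=1 (all 1) -> maybe => FALSE POSITIVE
False positives (alphabetical): gnu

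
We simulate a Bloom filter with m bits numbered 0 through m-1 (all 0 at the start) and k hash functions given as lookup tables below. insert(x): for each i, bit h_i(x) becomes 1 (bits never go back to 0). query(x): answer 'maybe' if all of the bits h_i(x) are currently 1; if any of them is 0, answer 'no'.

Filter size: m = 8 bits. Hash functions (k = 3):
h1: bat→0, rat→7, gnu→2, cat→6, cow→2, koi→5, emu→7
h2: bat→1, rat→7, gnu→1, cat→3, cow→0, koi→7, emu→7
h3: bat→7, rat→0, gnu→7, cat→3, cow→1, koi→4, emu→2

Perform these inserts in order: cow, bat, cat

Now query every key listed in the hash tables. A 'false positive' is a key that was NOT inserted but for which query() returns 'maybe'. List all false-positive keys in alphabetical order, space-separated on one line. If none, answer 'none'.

Start: bits=00000000
After insert 'cow': sets bits 0 1 2 -> bits=11100000
After insert 'bat': sets bits 0 1 7 -> bits=11100001
After insert 'cat': sets bits 3 6 -> bits=11110011
Not inserted: emu gnu koi rat — query each against bits=11110011:
query emu: checks bit2=1, bit7=1 (all 1) -> maybe => FALSE POSITIVE
query gnu: checks bit1=1, bit2=1, bit7=1 (all 1) -> maybe => FALSE POSITIVE
query koi: checks bit4=0, bit5=0, bit7=1 (has a 0) -> no => not a false positive
query rat: checks bit0=1, bit7=1 (all 1) -> maybe => FALSE POSITIVE
False positives (alphabetical): emu gnu rat

Answer: emu gnu rat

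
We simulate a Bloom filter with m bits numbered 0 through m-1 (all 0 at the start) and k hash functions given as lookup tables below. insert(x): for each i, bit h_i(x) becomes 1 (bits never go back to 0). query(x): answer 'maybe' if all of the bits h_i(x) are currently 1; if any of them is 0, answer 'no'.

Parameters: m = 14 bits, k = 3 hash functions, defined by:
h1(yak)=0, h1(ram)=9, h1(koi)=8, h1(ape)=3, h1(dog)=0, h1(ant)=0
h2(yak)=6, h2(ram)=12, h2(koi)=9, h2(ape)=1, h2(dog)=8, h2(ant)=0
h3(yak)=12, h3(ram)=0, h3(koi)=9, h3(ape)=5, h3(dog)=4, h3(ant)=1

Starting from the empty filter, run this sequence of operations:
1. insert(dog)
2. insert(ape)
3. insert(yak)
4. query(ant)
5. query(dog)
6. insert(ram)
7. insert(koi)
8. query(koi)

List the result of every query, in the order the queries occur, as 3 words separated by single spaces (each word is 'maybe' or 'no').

Start: bits=00000000000000
Op 1: insert dog -> sets bits 0 4 8 -> bits=10001000100000
Op 2: insert ape -> sets bits 1 3 5 -> bits=11011100100000
Op 3: insert yak -> sets bits 0 6 12 -> bits=11011110100010
Op 4: query ant -> checks bit0=1, bit1=1 (all 1) -> maybe
Op 5: query dog -> checks bit0=1, bit4=1, bit8=1 (all 1) -> maybe
Op 6: insert ram -> sets bits 0 9 12 -> bits=11011110110010
Op 7: insert koi -> sets bits 8 9 -> bits=11011110110010
Op 8: query koi -> checks bit8=1, bit9=1 (all 1) -> maybe
Query results in order: maybe maybe maybe

Answer: maybe maybe maybe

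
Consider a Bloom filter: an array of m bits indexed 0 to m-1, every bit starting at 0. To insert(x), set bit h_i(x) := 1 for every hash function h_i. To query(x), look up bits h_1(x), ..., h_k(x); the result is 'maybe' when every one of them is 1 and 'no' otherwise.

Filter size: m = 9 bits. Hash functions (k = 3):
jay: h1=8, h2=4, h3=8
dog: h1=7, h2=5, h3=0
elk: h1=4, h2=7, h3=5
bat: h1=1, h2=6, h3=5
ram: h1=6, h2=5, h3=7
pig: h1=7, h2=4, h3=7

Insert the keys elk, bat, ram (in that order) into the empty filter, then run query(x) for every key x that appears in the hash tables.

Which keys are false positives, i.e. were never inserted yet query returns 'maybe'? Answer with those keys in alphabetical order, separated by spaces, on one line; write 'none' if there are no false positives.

Start: bits=000000000
After insert 'elk': sets bits 4 5 7 -> bits=000011010
After insert 'bat': sets bits 1 5 6 -> bits=010011110
After insert 'ram': sets bits 5 6 7 -> bits=010011110
Not inserted: dog jay pig — query each against bits=010011110:
query dog: checks bit0=0, bit5=1, bit7=1 (has a 0) -> no => not a false positive
query jay: checks bit4=1, bit8=0 (has a 0) -> no => not a false positive
query pig: checks bit4=1, bit7=1 (all 1) -> maybe => FALSE POSITIVE
False positives (alphabetical): pig

Answer: pig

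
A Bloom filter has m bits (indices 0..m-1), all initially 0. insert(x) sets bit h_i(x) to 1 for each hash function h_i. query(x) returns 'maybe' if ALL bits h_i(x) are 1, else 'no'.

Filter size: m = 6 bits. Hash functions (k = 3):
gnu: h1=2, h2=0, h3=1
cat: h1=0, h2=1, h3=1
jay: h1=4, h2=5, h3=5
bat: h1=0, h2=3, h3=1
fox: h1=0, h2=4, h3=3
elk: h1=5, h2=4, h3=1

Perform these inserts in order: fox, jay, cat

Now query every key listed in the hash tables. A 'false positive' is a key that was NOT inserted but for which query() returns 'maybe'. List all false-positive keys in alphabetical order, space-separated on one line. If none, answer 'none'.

Answer: bat elk

Derivation:
Start: bits=000000
After insert 'fox': sets bits 0 3 4 -> bits=100110
After insert 'jay': sets bits 4 5 -> bits=100111
After insert 'cat': sets bits 0 1 -> bits=110111
Not inserted: bat elk gnu — query each against bits=110111:
query bat: checks bit0=1, bit1=1, bit3=1 (all 1) -> maybe => FALSE POSITIVE
query elk: checks bit1=1, bit4=1, bit5=1 (all 1) -> maybe => FALSE POSITIVE
query gnu: checks bit0=1, bit1=1, bit2=0 (has a 0) -> no => not a false positive
False positives (alphabetical): bat elk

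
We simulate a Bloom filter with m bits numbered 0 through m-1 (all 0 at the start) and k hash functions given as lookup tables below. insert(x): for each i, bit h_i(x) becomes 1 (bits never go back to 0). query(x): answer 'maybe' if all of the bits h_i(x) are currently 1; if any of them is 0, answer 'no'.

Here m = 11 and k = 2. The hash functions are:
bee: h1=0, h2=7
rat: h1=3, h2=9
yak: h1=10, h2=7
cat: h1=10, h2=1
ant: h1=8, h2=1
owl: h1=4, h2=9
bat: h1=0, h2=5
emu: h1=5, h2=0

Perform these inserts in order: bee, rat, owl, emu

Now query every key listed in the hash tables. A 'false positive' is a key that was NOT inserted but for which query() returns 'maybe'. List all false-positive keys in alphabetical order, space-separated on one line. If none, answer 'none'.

Start: bits=00000000000
After insert 'bee': sets bits 0 7 -> bits=10000001000
After insert 'rat': sets bits 3 9 -> bits=10010001010
After insert 'owl': sets bits 4 9 -> bits=10011001010
After insert 'emu': sets bits 0 5 -> bits=10011101010
Not inserted: ant bat cat yak — query each against bits=10011101010:
query ant: checks bit1=0, bit8=0 (has a 0) -> no => not a false positive
query bat: checks bit0=1, bit5=1 (all 1) -> maybe => FALSE POSITIVE
query cat: checks bit1=0, bit10=0 (has a 0) -> no => not a false positive
query yak: checks bit7=1, bit10=0 (has a 0) -> no => not a false positive
False positives (alphabetical): bat

Answer: bat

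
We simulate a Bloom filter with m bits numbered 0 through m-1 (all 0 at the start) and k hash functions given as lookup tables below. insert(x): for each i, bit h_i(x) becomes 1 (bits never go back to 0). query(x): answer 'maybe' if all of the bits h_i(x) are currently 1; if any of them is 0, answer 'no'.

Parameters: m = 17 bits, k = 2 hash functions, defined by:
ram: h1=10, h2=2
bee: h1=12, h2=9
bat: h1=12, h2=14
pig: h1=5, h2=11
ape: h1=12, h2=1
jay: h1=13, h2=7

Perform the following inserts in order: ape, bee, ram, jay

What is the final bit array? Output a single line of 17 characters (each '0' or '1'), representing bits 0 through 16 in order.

Start: bits=00000000000000000
After insert 'ape': sets bits 1 12 -> bits=01000000000010000
After insert 'bee': sets bits 9 12 -> bits=01000000010010000
After insert 'ram': sets bits 2 10 -> bits=01100000011010000
After insert 'jay': sets bits 7 13 -> bits=01100001011011000

Answer: 01100001011011000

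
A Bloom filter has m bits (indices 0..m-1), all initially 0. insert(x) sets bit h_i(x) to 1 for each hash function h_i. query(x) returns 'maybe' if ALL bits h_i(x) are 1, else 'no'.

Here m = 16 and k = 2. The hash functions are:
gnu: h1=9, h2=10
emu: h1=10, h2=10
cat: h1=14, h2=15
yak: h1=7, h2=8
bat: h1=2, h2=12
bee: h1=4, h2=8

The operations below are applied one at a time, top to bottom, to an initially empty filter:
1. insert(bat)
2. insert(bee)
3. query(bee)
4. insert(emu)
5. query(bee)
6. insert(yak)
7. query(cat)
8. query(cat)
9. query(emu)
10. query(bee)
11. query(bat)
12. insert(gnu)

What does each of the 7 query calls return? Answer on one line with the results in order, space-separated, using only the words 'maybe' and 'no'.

Answer: maybe maybe no no maybe maybe maybe

Derivation:
Start: bits=0000000000000000
Op 1: insert bat -> sets bits 2 12 -> bits=0010000000001000
Op 2: insert bee -> sets bits 4 8 -> bits=0010100010001000
Op 3: query bee -> checks bit4=1, bit8=1 (all 1) -> maybe
Op 4: insert emu -> sets bits 10 -> bits=0010100010101000
Op 5: query bee -> checks bit4=1, bit8=1 (all 1) -> maybe
Op 6: insert yak -> sets bits 7 8 -> bits=0010100110101000
Op 7: query cat -> checks bit14=0, bit15=0 (has a 0) -> no
Op 8: query cat -> checks bit14=0, bit15=0 (has a 0) -> no
Op 9: query emu -> checks bit10=1 (all 1) -> maybe
Op 10: query bee -> checks bit4=1, bit8=1 (all 1) -> maybe
Op 11: query bat -> checks bit2=1, bit12=1 (all 1) -> maybe
Op 12: insert gnu -> sets bits 9 10 -> bits=0010100111101000
Query results in order: maybe maybe no no maybe maybe maybe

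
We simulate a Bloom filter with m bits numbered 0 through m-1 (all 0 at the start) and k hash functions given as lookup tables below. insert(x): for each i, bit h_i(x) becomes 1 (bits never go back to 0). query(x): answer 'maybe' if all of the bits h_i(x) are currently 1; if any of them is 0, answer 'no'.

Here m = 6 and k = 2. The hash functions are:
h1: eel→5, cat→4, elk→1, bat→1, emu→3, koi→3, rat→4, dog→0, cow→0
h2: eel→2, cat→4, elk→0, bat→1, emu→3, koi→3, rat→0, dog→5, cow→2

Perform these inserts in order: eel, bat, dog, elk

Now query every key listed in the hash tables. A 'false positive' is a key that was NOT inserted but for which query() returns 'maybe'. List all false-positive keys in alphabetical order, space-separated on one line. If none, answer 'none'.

Answer: cow

Derivation:
Start: bits=000000
After insert 'eel': sets bits 2 5 -> bits=001001
After insert 'bat': sets bits 1 -> bits=011001
After insert 'dog': sets bits 0 5 -> bits=111001
After insert 'elk': sets bits 0 1 -> bits=111001
Not inserted: cat cow emu koi rat — query each against bits=111001:
query cat: checks bit4=0 (has a 0) -> no => not a false positive
query cow: checks bit0=1, bit2=1 (all 1) -> maybe => FALSE POSITIVE
query emu: checks bit3=0 (has a 0) -> no => not a false positive
query koi: checks bit3=0 (has a 0) -> no => not a false positive
query rat: checks bit0=1, bit4=0 (has a 0) -> no => not a false positive
False positives (alphabetical): cow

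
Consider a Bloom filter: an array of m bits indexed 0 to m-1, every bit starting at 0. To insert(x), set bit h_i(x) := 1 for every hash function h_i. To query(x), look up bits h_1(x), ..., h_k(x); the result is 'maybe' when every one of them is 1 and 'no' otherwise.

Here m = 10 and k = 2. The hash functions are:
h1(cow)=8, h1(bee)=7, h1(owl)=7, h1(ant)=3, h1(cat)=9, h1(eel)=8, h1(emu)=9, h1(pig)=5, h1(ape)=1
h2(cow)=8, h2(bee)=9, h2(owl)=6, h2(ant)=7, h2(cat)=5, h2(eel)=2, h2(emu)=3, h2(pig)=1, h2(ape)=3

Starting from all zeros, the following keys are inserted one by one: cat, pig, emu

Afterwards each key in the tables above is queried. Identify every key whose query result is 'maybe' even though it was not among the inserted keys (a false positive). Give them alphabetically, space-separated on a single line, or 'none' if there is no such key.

Answer: ape

Derivation:
Start: bits=0000000000
After insert 'cat': sets bits 5 9 -> bits=0000010001
After insert 'pig': sets bits 1 5 -> bits=0100010001
After insert 'emu': sets bits 3 9 -> bits=0101010001
Not inserted: ant ape bee cow eel owl — query each against bits=0101010001:
query ant: checks bit3=1, bit7=0 (has a 0) -> no => not a false positive
query ape: checks bit1=1, bit3=1 (all 1) -> maybe => FALSE POSITIVE
query bee: checks bit7=0, bit9=1 (has a 0) -> no => not a false positive
query cow: checks bit8=0 (has a 0) -> no => not a false positive
query eel: checks bit2=0, bit8=0 (has a 0) -> no => not a false positive
query owl: checks bit6=0, bit7=0 (has a 0) -> no => not a false positive
False positives (alphabetical): ape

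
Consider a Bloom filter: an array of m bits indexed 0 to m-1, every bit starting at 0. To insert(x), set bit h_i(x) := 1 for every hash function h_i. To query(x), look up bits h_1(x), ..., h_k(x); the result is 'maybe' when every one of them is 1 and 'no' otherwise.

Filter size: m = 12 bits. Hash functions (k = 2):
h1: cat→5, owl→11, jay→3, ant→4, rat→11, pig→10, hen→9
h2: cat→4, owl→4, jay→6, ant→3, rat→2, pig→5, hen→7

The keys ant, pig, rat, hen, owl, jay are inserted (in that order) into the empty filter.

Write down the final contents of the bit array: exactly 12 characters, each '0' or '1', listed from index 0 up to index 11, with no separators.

Answer: 001111110111

Derivation:
Start: bits=000000000000
After insert 'ant': sets bits 3 4 -> bits=000110000000
After insert 'pig': sets bits 5 10 -> bits=000111000010
After insert 'rat': sets bits 2 11 -> bits=001111000011
After insert 'hen': sets bits 7 9 -> bits=001111010111
After insert 'owl': sets bits 4 11 -> bits=001111010111
After insert 'jay': sets bits 3 6 -> bits=001111110111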